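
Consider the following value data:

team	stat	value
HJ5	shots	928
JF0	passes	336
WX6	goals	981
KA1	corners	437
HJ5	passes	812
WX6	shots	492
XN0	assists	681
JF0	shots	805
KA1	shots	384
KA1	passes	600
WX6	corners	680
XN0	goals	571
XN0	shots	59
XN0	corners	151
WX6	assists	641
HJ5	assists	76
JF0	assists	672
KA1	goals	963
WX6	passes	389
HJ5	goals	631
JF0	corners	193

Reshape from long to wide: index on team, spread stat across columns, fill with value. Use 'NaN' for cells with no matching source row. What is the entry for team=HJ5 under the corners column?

No long-format row has team=HJ5 and stat=corners, so the cell is NaN.

NaN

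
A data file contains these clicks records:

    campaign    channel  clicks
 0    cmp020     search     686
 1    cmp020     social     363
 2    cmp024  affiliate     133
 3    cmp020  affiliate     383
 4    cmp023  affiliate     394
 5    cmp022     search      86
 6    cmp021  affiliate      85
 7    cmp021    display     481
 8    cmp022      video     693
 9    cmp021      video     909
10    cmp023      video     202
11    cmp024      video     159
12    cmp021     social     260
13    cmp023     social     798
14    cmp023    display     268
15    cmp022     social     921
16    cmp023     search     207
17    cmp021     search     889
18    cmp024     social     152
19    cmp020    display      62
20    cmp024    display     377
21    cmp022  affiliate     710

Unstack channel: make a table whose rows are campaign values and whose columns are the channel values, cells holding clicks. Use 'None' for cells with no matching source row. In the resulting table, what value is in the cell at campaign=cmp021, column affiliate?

The long row with campaign=cmp021, channel=affiliate has clicks=85.

85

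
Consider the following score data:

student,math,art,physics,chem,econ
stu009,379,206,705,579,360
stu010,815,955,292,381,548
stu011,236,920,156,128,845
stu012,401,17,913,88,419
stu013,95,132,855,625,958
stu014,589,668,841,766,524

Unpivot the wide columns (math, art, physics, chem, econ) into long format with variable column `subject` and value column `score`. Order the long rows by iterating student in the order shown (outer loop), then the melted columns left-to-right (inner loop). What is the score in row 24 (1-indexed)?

625

30 rows total (6 × 5). Row 24: index ⌊(24-1)/5⌋ = 4 into student → stu013; (24-1) mod 5 = 3 into the melted columns → chem.
So row 24 is (stu013, chem, 625); score = 625.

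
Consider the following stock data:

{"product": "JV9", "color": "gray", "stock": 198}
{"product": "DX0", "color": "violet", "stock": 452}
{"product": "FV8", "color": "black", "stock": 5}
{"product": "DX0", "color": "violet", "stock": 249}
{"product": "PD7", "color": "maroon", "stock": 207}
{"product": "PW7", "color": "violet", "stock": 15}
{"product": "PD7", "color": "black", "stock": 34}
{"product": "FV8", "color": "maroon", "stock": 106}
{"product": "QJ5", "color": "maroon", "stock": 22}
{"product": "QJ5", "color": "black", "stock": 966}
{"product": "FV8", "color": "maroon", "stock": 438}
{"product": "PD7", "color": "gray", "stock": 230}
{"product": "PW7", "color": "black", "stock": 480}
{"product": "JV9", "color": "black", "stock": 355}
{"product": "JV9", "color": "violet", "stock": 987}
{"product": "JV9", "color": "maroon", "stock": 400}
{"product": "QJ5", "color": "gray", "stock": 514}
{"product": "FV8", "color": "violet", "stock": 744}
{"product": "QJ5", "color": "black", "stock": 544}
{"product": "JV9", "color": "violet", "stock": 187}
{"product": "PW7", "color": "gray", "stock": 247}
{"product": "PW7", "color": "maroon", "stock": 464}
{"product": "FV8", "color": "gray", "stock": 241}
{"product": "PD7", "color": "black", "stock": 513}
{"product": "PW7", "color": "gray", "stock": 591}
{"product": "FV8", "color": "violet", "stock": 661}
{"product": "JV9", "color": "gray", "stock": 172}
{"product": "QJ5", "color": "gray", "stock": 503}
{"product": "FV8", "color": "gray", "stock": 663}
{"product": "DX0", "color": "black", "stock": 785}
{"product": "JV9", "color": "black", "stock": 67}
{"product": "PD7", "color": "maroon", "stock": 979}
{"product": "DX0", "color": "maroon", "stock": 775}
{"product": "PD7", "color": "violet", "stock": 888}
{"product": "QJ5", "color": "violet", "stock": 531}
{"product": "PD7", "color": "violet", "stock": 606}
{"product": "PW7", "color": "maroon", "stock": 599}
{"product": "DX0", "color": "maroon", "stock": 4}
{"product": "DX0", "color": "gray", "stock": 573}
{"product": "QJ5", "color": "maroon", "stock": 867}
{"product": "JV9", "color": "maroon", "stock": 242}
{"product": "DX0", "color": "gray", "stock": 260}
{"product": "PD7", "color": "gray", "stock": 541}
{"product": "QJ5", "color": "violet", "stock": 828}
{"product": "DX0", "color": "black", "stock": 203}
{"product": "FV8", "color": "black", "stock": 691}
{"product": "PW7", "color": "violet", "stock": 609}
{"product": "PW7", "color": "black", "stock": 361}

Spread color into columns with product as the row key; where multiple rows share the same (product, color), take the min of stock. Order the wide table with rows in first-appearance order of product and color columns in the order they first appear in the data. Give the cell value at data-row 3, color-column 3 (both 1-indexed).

With rows in first-appearance order of product, row 3 is product=FV8. color columns in first-appearance order: gray, violet, black, maroon; column 3 is black.
Long rows with product=FV8, color=black: min(5, 691) = 5.

5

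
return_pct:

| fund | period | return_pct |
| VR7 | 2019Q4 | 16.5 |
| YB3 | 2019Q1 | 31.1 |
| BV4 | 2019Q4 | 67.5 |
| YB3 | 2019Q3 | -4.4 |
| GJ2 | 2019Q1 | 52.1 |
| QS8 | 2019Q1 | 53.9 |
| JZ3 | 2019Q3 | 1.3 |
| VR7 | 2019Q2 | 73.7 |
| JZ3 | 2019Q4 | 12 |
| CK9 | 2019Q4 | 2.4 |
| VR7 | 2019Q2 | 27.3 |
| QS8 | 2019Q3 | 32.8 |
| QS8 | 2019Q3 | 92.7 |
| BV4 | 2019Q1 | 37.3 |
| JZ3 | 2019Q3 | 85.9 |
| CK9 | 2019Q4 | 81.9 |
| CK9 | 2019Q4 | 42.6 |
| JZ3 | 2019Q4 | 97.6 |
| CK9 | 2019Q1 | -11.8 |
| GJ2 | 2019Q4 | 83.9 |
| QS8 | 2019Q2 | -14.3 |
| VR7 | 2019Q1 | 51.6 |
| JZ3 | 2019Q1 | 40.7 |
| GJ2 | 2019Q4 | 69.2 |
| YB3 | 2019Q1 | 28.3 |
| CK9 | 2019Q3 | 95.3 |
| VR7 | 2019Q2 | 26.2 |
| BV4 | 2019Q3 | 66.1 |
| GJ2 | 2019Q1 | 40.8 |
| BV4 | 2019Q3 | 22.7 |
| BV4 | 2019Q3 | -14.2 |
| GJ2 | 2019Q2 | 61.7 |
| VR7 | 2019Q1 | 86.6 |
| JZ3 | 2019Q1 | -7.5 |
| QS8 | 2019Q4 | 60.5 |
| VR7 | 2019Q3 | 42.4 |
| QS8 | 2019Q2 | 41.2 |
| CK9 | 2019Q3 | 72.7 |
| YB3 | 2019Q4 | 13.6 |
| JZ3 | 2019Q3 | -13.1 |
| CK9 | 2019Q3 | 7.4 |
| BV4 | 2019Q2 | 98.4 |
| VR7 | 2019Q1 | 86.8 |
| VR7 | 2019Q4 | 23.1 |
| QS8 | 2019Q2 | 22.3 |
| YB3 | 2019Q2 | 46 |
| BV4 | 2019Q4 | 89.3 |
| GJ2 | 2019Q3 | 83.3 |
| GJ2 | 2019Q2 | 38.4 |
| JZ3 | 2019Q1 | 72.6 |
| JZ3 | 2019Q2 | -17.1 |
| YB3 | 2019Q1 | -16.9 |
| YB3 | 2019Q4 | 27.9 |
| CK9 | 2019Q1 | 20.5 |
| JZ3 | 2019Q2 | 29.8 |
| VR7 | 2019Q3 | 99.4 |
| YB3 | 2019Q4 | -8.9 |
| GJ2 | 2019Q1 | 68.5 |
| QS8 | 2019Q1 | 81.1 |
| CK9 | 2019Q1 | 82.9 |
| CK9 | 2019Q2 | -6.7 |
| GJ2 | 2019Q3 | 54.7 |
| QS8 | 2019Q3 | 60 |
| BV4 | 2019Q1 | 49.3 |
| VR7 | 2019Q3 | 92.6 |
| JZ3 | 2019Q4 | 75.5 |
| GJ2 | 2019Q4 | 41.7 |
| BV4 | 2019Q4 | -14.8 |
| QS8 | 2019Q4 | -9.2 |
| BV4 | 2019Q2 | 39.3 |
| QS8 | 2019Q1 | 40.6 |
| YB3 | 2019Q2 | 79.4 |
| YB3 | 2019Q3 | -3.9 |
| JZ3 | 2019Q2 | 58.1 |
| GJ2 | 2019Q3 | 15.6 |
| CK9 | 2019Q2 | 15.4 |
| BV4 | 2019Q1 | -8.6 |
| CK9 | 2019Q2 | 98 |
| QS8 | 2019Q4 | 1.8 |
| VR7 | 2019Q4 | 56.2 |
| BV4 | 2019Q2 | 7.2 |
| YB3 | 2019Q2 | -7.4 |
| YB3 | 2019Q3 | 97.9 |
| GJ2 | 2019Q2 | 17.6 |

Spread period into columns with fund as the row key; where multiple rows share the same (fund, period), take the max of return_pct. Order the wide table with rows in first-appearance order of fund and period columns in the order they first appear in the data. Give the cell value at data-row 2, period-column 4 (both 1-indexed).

79.4

With rows in first-appearance order of fund, row 2 is fund=YB3. period columns in first-appearance order: 2019Q4, 2019Q1, 2019Q3, 2019Q2; column 4 is 2019Q2.
Long rows with fund=YB3, period=2019Q2: max(46, 79.4, -7.4) = 79.4.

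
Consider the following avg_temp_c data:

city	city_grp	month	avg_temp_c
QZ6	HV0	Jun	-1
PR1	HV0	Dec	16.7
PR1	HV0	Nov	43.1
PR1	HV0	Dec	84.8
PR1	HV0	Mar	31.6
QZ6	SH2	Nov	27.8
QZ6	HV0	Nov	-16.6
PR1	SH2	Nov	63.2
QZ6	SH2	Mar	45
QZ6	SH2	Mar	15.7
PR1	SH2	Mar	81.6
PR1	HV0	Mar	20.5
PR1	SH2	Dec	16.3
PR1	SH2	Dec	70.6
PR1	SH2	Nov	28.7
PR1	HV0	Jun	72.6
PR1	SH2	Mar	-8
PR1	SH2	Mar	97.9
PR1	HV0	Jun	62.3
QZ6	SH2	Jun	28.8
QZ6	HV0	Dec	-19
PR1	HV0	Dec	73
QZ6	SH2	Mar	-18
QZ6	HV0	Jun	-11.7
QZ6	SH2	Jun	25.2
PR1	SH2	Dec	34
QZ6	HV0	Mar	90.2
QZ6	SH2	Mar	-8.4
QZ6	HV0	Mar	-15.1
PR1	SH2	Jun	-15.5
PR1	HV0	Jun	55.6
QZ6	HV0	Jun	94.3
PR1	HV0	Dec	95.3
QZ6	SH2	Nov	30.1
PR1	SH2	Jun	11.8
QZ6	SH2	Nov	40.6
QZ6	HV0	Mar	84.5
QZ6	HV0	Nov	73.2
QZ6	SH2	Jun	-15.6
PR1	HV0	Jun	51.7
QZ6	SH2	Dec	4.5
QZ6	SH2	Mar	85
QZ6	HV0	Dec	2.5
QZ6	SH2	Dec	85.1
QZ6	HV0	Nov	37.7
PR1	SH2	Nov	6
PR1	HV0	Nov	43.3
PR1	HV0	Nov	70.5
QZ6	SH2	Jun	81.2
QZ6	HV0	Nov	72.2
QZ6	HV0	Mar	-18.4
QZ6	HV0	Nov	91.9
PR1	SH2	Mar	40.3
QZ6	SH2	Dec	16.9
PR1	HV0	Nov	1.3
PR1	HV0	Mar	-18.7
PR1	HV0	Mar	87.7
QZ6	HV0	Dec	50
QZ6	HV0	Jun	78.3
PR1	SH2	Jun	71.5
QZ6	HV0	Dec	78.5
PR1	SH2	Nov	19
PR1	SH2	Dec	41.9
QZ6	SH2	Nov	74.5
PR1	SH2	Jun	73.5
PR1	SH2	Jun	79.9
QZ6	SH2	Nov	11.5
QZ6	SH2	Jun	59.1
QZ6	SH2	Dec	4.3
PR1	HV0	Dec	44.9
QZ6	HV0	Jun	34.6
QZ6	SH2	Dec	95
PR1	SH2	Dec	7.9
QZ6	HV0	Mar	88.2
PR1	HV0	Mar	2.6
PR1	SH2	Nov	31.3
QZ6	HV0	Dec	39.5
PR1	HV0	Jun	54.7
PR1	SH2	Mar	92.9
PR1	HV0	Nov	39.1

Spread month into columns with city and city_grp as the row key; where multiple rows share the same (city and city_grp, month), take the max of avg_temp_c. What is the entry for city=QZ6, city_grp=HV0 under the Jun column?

94.3

Rows with city=QZ6, city_grp=HV0 and month=Jun: avg_temp_c values are -1, -11.7, 94.3, 78.3, 34.6.
max(-1, -11.7, 94.3, 78.3, 34.6) = 94.3.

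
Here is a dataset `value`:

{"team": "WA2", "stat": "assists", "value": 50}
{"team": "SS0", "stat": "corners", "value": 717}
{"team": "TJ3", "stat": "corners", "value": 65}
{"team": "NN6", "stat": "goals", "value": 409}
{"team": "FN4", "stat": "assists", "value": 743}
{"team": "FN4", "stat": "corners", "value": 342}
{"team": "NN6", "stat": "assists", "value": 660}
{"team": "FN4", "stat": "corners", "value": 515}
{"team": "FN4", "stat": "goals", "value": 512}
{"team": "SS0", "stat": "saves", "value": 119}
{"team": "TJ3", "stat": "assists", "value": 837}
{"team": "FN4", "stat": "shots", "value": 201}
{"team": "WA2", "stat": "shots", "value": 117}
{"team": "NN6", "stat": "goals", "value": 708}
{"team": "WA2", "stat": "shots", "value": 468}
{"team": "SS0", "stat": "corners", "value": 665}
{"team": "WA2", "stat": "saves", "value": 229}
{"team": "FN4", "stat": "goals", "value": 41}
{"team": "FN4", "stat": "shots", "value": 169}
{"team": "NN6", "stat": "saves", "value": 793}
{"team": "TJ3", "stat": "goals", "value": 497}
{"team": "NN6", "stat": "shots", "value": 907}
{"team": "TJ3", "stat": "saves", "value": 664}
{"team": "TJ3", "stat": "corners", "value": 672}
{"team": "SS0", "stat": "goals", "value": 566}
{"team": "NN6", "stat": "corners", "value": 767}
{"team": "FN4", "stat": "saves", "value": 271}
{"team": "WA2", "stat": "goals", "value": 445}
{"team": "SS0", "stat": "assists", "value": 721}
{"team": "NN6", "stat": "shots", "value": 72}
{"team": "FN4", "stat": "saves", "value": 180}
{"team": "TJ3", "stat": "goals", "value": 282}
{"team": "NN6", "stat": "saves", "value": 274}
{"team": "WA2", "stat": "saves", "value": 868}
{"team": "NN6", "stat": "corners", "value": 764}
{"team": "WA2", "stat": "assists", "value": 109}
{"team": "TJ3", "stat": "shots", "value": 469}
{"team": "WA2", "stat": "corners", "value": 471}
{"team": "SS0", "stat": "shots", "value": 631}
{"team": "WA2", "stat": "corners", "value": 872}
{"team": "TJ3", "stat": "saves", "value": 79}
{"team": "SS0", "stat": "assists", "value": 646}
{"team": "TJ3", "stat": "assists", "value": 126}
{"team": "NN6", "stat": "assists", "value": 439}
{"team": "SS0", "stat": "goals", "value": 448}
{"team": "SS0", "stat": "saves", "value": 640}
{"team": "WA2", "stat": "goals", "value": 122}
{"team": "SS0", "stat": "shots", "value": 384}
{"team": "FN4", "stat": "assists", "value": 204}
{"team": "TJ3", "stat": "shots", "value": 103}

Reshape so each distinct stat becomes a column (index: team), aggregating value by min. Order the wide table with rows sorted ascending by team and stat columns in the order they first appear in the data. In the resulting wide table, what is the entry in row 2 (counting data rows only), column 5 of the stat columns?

With rows sorted ascending by team, row 2 is team=NN6. stat columns in first-appearance order: assists, corners, goals, saves, shots; column 5 is shots.
Long rows with team=NN6, stat=shots: min(907, 72) = 72.

72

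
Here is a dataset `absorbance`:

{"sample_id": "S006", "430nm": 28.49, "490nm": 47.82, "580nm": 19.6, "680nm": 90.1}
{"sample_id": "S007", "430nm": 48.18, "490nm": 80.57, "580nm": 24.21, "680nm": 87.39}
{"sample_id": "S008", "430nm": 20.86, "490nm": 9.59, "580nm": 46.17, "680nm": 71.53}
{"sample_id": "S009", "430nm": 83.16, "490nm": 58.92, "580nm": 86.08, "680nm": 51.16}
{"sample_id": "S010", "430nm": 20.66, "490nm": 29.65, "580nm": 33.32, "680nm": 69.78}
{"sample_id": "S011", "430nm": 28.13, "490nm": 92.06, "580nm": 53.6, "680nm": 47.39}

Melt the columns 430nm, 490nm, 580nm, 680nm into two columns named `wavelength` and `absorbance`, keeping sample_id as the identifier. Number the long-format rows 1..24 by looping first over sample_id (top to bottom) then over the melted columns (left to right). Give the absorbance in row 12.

24 rows total (6 × 4). Row 12: index ⌊(12-1)/4⌋ = 2 into sample_id → S008; (12-1) mod 4 = 3 into the melted columns → 680nm.
So row 12 is (S008, 680nm, 71.53); absorbance = 71.53.

71.53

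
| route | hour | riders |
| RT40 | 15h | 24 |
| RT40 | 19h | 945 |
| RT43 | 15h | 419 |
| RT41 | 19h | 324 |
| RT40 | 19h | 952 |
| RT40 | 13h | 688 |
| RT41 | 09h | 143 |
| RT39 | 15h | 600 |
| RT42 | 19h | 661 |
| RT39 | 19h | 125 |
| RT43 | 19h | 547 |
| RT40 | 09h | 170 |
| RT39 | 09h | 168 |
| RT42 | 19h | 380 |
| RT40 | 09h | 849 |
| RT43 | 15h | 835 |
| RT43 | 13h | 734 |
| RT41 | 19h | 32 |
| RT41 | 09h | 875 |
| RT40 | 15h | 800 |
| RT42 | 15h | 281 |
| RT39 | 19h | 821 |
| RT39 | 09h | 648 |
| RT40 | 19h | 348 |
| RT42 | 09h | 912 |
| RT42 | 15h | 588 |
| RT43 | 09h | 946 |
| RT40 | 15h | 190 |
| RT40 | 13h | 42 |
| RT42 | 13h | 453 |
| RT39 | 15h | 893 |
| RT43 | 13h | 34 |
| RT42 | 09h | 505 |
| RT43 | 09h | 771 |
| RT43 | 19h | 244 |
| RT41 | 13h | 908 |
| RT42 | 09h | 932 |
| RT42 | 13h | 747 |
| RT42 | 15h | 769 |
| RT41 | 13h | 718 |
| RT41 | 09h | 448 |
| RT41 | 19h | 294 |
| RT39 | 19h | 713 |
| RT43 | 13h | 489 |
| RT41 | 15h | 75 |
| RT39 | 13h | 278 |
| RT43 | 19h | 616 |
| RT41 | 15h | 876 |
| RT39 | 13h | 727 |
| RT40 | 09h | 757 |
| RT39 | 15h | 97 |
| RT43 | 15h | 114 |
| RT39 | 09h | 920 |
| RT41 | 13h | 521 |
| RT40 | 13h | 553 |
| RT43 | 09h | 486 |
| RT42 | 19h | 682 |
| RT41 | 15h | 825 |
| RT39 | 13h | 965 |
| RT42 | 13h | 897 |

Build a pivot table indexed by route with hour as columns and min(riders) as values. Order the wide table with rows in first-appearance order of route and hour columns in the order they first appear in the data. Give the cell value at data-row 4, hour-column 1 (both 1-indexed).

97

With rows in first-appearance order of route, row 4 is route=RT39. hour columns in first-appearance order: 15h, 19h, 13h, 09h; column 1 is 15h.
Long rows with route=RT39, hour=15h: min(600, 893, 97) = 97.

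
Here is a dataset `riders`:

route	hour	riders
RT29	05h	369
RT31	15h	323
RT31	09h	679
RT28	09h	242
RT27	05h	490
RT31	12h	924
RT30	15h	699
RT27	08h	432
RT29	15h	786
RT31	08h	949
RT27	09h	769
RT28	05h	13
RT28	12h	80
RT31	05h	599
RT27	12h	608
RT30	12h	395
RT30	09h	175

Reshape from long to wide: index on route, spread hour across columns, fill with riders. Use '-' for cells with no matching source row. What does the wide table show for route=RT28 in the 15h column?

-

No long-format row has route=RT28 and hour=15h, so the cell is -.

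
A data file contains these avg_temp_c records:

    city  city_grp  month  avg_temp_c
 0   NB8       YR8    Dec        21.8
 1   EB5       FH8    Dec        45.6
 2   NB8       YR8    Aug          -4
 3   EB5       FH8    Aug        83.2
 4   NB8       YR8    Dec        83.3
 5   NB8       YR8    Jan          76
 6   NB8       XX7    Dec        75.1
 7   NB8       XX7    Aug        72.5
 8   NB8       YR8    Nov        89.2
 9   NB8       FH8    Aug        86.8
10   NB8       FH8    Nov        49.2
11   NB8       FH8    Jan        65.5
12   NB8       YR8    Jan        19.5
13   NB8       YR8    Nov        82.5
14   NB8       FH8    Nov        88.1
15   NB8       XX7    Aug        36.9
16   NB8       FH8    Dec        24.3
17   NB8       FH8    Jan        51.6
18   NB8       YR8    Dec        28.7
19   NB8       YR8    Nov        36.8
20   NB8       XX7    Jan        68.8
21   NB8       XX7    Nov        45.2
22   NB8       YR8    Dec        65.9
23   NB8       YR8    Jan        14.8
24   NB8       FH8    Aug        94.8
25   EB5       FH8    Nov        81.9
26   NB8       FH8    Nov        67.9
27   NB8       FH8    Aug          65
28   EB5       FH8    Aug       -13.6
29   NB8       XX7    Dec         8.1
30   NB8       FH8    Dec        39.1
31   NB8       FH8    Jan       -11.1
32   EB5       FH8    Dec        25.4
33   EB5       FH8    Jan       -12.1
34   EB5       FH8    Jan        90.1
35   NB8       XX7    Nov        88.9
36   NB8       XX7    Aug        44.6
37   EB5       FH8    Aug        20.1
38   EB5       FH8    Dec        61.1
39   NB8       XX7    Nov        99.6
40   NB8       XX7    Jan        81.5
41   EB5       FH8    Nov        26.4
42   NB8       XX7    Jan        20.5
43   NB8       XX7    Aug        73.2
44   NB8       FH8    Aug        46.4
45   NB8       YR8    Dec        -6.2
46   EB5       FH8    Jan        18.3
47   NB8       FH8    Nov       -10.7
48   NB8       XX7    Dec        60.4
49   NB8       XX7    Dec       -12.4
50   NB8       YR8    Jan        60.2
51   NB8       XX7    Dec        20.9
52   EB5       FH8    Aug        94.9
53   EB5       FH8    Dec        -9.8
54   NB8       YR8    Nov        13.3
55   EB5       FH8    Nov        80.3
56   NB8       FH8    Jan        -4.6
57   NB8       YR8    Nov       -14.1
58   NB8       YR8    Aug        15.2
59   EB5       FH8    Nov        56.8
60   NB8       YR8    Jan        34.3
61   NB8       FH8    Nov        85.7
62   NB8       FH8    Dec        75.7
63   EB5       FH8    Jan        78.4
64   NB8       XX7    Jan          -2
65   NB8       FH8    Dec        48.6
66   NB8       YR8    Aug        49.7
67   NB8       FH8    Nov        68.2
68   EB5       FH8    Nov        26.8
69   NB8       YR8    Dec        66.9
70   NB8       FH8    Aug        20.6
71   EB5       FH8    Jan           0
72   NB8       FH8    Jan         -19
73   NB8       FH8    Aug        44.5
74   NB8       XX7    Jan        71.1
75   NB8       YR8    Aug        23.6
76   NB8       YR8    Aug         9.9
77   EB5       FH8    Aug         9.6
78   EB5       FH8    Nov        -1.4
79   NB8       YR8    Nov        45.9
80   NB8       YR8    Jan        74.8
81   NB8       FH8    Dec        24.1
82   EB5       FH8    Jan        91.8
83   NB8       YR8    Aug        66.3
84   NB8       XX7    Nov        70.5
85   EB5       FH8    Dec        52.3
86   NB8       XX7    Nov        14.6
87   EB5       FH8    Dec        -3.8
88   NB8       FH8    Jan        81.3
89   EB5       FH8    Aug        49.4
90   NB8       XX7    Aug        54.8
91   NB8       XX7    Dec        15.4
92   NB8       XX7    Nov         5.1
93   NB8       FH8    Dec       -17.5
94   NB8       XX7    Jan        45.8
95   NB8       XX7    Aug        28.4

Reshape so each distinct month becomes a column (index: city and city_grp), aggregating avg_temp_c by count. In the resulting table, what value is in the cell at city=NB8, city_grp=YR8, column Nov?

Rows with city=NB8, city_grp=YR8 and month=Nov: avg_temp_c values are 89.2, 82.5, 36.8, 13.3, -14.1, 45.9.
6 rows match — count = 6.

6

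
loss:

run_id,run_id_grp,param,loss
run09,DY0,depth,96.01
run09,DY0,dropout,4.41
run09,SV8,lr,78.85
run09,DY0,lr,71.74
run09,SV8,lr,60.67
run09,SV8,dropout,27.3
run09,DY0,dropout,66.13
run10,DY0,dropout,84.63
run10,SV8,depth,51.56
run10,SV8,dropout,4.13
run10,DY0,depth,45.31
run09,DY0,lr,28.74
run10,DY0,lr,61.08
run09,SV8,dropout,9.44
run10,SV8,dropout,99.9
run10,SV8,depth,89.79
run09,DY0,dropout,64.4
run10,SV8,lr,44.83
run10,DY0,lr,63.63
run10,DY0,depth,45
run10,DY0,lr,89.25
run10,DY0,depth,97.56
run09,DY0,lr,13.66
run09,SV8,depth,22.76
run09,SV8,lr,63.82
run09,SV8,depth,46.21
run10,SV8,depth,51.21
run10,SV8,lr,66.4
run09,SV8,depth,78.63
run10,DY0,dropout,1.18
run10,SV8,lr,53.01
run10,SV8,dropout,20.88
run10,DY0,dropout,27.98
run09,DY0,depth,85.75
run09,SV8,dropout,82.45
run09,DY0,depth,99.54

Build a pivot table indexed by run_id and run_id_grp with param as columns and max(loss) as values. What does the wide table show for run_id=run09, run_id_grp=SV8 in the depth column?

Rows with run_id=run09, run_id_grp=SV8 and param=depth: loss values are 22.76, 46.21, 78.63.
max(22.76, 46.21, 78.63) = 78.63.

78.63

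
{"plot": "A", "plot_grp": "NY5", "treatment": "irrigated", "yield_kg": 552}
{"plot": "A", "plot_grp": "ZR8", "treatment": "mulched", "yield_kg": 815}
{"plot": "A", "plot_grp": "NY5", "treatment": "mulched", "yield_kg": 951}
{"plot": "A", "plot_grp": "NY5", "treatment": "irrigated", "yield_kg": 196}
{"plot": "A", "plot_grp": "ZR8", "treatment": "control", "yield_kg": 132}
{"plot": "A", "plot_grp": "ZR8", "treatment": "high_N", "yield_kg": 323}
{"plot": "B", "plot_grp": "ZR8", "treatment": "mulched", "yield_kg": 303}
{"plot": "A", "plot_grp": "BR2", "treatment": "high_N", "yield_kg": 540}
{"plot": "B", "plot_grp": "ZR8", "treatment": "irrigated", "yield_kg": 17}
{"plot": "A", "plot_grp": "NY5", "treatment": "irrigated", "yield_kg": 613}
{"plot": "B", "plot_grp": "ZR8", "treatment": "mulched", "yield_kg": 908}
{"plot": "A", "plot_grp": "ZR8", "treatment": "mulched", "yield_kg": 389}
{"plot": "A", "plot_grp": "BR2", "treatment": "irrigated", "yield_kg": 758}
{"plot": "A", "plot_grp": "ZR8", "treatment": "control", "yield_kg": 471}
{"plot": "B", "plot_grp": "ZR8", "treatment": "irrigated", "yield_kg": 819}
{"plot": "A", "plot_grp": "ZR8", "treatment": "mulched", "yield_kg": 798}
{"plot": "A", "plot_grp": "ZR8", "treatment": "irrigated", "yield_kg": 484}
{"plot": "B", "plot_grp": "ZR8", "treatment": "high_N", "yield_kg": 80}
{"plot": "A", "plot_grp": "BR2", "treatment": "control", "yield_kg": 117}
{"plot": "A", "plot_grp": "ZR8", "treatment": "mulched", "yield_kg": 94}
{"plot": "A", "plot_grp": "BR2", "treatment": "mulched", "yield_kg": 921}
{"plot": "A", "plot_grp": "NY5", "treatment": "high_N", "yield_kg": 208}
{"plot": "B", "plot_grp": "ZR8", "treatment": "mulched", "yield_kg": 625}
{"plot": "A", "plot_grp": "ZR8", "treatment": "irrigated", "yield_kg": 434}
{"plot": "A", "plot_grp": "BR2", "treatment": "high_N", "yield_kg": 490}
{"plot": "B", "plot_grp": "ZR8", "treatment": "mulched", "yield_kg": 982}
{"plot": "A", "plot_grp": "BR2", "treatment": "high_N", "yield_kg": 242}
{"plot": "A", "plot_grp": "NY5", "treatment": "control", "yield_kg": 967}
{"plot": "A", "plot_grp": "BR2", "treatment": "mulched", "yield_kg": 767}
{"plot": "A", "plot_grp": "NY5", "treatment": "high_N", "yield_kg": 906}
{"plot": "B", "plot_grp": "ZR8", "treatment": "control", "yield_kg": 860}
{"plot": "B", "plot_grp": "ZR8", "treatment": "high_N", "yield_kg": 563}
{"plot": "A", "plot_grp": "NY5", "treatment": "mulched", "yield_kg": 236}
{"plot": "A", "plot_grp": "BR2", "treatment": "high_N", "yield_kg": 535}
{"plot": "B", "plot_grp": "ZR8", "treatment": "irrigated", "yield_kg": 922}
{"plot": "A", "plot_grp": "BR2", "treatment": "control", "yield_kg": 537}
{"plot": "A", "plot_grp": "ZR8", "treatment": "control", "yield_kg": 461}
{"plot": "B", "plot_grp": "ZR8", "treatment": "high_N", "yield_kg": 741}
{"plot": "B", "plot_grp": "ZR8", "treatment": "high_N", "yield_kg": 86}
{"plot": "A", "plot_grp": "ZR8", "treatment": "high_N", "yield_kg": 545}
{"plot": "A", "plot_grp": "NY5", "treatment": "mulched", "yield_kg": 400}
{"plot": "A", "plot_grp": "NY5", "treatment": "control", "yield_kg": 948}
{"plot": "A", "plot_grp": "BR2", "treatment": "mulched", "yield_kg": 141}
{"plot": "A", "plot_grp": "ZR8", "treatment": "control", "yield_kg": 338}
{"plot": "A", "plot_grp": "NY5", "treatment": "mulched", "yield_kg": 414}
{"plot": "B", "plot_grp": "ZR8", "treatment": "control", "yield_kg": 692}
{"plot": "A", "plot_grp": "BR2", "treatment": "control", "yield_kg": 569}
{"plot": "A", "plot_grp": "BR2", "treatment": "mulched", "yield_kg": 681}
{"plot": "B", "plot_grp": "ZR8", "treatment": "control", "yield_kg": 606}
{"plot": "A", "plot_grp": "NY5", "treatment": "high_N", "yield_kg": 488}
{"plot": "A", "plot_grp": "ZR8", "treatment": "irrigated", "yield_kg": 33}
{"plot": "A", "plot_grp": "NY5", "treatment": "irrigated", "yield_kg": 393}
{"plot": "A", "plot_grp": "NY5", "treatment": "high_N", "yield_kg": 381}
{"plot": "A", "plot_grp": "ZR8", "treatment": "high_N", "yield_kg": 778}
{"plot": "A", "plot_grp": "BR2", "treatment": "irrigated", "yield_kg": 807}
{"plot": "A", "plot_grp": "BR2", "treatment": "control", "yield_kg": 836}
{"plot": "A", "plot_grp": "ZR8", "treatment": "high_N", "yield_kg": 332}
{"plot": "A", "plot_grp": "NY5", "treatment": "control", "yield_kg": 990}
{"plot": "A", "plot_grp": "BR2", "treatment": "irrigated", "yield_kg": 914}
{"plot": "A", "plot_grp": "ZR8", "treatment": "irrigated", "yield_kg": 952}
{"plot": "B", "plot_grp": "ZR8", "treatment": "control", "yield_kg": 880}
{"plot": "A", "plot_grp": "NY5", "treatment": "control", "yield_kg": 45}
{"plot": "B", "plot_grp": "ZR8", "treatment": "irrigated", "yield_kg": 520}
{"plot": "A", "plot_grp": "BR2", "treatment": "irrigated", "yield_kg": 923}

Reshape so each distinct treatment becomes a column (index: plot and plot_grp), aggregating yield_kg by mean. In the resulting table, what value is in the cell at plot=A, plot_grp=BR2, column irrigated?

Rows with plot=A, plot_grp=BR2 and treatment=irrigated: yield_kg values are 758, 807, 914, 923.
(758 + 807 + 914 + 923) / 4 = 850.50.

850.50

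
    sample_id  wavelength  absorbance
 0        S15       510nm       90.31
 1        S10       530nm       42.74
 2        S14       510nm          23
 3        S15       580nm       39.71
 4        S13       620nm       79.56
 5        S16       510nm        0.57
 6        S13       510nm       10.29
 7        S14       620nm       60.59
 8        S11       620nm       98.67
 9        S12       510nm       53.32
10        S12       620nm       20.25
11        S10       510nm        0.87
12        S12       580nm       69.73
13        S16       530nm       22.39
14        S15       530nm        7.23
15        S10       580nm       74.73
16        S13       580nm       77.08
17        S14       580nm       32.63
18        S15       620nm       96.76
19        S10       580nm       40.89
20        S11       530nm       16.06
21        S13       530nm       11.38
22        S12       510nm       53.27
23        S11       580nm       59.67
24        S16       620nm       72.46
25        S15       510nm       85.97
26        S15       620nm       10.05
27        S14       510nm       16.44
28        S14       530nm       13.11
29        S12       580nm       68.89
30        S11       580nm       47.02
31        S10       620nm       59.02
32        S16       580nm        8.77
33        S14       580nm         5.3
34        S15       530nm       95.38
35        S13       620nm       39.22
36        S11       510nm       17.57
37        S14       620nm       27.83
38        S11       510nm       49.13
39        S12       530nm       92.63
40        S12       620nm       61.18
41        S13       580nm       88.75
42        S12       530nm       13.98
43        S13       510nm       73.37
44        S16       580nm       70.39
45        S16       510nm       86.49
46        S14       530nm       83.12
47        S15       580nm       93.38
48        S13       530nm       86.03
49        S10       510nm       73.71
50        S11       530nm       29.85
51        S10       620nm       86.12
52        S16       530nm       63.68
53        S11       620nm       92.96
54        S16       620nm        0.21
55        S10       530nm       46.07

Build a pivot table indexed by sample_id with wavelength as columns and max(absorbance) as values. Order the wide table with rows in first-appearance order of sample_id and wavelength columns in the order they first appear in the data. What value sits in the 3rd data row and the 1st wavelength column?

23

With rows in first-appearance order of sample_id, row 3 is sample_id=S14. wavelength columns in first-appearance order: 510nm, 530nm, 580nm, 620nm; column 1 is 510nm.
Long rows with sample_id=S14, wavelength=510nm: max(23, 16.44) = 23.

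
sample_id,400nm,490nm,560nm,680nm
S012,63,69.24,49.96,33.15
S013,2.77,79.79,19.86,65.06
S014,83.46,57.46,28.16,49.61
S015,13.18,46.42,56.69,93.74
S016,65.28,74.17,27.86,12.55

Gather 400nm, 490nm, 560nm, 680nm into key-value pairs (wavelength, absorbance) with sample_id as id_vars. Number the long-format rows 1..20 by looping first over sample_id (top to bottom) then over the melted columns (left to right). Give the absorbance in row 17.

20 rows total (5 × 4). Row 17: index ⌊(17-1)/4⌋ = 4 into sample_id → S016; (17-1) mod 4 = 0 into the melted columns → 400nm.
So row 17 is (S016, 400nm, 65.28); absorbance = 65.28.

65.28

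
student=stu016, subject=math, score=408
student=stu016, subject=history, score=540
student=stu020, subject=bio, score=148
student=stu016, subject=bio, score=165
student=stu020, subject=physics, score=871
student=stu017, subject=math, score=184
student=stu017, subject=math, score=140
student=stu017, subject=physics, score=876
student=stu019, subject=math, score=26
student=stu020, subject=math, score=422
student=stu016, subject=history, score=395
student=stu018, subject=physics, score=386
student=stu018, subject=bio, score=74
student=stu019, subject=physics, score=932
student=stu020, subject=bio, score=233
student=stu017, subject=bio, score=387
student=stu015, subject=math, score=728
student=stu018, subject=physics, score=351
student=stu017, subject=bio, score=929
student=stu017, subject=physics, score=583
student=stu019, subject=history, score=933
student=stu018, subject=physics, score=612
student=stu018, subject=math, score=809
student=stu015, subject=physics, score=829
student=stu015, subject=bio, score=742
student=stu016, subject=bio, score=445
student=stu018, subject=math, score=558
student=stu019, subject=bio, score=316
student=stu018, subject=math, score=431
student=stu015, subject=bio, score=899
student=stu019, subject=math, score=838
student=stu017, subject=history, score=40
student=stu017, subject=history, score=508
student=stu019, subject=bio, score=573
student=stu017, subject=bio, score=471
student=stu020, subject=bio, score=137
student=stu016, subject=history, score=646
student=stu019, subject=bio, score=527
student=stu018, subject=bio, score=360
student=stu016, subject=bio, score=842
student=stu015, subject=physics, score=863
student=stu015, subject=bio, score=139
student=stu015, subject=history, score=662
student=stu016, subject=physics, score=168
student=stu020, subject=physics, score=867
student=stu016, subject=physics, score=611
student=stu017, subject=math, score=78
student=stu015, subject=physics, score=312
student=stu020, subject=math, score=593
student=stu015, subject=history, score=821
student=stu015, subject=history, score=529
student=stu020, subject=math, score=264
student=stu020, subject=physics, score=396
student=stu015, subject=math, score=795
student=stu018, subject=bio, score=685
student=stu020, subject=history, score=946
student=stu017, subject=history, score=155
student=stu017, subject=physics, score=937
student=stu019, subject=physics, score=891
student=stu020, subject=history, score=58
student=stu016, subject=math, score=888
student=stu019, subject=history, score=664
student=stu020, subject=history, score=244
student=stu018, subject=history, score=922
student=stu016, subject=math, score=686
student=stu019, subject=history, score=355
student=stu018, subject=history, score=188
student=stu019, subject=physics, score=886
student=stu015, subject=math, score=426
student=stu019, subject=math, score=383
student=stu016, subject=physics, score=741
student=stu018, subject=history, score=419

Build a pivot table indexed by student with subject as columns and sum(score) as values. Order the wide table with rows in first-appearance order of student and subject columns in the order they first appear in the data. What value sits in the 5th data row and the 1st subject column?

1798

With rows in first-appearance order of student, row 5 is student=stu018. subject columns in first-appearance order: math, history, bio, physics; column 1 is math.
Long rows with student=stu018, subject=math: 809 + 558 + 431 = 1798.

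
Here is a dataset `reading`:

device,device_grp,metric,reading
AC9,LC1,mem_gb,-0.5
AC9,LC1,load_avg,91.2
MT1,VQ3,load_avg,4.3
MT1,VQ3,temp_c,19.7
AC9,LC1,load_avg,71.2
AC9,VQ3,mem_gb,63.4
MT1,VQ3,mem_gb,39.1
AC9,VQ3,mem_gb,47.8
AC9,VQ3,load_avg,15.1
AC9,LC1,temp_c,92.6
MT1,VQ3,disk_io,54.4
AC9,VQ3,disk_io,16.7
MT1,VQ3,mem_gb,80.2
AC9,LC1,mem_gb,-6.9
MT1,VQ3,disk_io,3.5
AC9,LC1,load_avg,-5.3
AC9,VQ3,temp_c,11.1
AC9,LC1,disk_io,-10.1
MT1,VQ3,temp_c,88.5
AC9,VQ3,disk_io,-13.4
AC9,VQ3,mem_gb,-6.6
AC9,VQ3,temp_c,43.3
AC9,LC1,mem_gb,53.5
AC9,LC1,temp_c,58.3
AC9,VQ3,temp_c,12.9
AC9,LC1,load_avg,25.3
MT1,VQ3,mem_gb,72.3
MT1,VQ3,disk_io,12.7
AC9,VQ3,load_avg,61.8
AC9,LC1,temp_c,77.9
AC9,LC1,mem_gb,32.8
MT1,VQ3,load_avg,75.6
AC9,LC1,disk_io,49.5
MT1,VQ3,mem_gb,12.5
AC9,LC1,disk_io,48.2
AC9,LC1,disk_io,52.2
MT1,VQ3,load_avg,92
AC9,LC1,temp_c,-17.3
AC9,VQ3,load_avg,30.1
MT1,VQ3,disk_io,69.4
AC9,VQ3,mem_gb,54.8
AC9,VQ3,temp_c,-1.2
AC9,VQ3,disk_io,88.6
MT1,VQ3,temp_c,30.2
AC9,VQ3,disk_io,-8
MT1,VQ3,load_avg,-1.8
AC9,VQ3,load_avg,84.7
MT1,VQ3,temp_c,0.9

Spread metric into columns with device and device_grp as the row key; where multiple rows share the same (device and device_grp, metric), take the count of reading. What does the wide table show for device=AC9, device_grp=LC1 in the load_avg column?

Rows with device=AC9, device_grp=LC1 and metric=load_avg: reading values are 91.2, 71.2, -5.3, 25.3.
4 rows match — count = 4.

4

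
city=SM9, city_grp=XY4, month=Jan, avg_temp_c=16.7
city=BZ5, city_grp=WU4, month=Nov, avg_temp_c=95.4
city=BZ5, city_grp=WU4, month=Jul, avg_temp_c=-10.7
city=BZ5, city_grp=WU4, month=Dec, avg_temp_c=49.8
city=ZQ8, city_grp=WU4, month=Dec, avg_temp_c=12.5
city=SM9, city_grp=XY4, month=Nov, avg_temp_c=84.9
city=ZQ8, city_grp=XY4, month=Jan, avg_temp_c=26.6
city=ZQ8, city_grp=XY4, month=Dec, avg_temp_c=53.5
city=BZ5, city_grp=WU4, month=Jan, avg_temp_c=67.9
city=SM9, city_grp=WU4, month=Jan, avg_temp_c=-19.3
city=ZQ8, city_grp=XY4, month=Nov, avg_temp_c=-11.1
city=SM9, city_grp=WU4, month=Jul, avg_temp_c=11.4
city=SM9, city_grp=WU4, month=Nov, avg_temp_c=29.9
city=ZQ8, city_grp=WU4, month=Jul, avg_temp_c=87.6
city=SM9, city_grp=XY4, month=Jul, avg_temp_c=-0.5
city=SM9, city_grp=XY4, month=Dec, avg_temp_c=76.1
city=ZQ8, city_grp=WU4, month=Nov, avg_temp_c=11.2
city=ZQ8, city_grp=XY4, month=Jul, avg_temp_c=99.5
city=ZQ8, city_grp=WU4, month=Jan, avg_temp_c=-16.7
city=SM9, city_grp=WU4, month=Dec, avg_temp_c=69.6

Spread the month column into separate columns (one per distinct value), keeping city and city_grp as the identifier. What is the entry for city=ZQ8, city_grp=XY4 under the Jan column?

26.6

Wide layout: rows indexed by city and city_grp, columns are the 4 distinct month values (Jan, Nov, Jul, Dec).
Cell (city=ZQ8, city_grp=XY4, month=Jan) draws from the long row where city=ZQ8, city_grp=XY4 and month=Jan, which has avg_temp_c=26.6.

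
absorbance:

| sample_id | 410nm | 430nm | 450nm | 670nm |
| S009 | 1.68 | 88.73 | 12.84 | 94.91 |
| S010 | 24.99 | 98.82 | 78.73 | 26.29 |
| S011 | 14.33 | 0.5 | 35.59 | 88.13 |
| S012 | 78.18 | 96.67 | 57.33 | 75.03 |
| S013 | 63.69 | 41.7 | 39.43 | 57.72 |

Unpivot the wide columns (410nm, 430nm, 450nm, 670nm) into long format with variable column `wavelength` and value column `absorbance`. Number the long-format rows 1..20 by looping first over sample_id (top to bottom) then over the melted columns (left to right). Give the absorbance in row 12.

88.13

20 rows total (5 × 4). Row 12: index ⌊(12-1)/4⌋ = 2 into sample_id → S011; (12-1) mod 4 = 3 into the melted columns → 670nm.
So row 12 is (S011, 670nm, 88.13); absorbance = 88.13.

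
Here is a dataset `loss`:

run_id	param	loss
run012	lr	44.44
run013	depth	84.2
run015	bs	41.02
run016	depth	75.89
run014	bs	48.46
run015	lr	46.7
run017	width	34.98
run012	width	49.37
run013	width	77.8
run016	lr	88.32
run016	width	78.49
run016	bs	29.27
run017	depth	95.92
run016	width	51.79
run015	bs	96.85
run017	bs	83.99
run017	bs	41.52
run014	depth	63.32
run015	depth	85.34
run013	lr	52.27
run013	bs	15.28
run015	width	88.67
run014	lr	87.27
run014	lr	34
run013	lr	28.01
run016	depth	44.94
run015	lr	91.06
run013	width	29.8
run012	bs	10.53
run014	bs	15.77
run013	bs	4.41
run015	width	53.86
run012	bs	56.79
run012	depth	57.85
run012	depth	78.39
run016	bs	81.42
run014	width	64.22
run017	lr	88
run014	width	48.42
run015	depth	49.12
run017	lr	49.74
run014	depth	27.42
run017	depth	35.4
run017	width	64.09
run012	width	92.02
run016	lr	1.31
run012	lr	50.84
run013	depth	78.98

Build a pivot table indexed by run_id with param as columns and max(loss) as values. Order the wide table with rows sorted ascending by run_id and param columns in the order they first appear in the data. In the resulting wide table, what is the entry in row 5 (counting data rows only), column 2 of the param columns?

With rows sorted ascending by run_id, row 5 is run_id=run016. param columns in first-appearance order: lr, depth, bs, width; column 2 is depth.
Long rows with run_id=run016, param=depth: max(75.89, 44.94) = 75.89.

75.89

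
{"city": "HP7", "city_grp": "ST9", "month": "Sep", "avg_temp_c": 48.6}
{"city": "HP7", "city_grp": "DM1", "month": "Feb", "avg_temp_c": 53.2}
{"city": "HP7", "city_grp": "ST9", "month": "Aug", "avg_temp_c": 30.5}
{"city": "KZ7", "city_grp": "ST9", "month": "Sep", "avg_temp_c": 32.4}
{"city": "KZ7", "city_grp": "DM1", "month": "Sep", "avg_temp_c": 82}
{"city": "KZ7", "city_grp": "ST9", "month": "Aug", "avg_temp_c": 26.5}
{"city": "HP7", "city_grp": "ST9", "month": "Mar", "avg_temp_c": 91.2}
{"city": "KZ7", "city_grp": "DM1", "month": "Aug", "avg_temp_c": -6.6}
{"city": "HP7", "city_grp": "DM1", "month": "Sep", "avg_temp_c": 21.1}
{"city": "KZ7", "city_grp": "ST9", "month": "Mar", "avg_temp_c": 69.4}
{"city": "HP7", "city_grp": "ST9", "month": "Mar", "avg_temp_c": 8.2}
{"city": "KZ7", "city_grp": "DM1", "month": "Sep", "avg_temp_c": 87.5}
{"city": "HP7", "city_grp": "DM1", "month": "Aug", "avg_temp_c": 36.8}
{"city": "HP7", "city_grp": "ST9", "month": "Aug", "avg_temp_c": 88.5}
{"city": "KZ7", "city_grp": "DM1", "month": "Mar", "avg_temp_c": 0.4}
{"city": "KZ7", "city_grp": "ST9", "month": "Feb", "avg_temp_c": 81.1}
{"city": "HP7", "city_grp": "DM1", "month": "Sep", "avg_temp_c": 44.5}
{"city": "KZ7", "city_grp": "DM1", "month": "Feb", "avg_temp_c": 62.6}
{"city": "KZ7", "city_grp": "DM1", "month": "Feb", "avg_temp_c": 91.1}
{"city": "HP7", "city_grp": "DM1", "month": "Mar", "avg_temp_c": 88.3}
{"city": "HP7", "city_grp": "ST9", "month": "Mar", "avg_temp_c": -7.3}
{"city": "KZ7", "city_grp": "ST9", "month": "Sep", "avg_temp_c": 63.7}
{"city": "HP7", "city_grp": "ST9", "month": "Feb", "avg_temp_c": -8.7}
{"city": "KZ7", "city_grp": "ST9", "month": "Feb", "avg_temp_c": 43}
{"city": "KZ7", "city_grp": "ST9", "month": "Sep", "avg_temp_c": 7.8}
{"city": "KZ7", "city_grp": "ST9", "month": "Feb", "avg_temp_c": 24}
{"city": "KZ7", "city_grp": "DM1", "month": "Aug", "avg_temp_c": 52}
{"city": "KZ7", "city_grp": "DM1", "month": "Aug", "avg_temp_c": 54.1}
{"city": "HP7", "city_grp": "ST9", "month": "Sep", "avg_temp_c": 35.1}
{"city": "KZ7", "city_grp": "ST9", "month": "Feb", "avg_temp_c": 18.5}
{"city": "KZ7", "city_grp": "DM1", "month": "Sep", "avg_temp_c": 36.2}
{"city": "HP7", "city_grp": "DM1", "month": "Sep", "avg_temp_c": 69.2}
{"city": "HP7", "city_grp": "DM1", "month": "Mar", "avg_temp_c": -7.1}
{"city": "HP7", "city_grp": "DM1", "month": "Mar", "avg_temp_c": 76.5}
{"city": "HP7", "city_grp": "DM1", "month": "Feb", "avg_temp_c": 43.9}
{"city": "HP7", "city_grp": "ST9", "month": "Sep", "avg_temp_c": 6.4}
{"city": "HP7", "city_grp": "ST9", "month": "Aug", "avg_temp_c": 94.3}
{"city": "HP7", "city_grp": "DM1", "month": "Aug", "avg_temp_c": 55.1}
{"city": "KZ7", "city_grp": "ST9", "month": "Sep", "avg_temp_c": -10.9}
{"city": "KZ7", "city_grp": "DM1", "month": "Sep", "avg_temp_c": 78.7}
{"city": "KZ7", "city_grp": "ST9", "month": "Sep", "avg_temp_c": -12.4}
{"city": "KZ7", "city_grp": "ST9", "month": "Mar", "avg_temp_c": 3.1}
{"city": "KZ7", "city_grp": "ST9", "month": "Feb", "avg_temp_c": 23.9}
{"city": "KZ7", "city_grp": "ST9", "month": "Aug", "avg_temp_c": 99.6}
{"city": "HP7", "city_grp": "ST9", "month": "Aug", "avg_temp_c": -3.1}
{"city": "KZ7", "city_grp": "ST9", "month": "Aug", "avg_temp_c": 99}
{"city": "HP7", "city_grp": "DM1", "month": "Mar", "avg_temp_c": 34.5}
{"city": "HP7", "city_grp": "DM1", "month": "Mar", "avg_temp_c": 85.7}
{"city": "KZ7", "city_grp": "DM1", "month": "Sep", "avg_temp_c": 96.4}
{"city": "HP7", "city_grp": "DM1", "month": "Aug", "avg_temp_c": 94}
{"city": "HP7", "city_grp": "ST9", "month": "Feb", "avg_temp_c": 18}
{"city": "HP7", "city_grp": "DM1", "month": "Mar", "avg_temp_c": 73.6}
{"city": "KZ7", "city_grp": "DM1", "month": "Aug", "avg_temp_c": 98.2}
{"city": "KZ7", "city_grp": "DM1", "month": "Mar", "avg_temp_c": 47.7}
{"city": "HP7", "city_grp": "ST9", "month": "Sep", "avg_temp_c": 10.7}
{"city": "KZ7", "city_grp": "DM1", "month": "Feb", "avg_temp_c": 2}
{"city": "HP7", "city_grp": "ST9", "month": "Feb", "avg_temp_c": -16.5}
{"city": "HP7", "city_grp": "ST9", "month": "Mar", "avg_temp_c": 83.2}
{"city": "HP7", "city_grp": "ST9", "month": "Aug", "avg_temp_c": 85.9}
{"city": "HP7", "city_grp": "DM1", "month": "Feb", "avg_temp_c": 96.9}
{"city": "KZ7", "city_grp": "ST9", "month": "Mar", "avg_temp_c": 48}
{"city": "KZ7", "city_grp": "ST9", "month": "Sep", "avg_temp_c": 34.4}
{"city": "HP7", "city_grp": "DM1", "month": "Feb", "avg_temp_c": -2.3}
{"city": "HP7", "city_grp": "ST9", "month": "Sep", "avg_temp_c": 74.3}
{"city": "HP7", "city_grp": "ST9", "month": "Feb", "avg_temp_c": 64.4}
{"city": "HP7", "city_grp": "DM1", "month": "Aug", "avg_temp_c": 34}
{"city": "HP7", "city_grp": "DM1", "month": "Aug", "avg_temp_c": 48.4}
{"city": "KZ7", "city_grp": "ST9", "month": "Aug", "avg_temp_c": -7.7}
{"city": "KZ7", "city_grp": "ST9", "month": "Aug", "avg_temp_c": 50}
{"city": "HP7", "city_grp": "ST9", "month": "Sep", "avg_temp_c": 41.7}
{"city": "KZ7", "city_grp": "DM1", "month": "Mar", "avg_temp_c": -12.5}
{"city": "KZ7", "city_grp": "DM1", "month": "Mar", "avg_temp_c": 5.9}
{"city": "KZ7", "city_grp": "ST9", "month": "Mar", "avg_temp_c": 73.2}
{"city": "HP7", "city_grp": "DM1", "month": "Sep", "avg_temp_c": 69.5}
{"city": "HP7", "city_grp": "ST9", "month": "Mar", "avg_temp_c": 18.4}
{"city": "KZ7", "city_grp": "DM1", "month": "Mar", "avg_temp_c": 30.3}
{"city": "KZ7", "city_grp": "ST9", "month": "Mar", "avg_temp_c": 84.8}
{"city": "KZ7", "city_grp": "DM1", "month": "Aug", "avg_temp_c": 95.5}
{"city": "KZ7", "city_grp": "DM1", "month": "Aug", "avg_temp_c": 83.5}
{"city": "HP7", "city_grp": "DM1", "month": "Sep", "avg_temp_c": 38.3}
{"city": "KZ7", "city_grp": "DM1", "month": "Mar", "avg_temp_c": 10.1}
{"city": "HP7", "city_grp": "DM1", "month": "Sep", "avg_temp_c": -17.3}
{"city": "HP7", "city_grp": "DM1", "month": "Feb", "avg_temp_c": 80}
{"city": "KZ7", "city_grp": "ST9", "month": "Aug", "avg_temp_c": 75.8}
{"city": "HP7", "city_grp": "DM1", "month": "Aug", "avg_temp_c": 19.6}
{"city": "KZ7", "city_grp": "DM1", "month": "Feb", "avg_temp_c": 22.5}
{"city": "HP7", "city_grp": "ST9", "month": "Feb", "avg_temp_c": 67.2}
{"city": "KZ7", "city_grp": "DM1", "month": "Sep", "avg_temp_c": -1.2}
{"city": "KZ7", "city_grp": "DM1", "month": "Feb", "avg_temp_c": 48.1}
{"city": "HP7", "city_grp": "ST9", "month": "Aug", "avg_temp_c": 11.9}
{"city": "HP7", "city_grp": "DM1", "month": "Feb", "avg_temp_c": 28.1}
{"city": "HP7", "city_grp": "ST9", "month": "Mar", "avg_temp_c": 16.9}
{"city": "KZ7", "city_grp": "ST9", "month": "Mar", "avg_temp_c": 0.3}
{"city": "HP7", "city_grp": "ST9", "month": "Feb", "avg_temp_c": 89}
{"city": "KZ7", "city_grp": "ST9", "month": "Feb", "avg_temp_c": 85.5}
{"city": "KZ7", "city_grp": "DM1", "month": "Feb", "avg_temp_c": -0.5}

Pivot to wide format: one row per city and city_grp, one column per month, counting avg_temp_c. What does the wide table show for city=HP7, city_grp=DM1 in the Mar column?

6

Rows with city=HP7, city_grp=DM1 and month=Mar: avg_temp_c values are 88.3, -7.1, 76.5, 34.5, 85.7, 73.6.
6 rows match — count = 6.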